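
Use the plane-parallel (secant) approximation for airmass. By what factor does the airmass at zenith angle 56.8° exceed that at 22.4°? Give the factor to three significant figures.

X(56.8°)/X(22.4°) = sec 56.8° / sec 22.4° = cos 22.4° / cos 56.8° = 0.9245/0.5476 = 1.6885.

1.69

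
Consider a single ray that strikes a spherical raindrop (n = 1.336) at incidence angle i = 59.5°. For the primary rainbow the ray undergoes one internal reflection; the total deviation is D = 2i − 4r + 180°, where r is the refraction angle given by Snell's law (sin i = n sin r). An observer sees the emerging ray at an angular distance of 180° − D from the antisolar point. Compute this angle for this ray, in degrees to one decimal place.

41.6°

sin r = sin 59.5° / 1.336 = 0.8616/1.336 = 0.6449; r = 40.16°.
D = 2·59.5° − 4·40.16° + 180° = 119.00° − 160.64° + 180° = 138.36°.
Angle from antisolar point = 180° − D = 41.64°.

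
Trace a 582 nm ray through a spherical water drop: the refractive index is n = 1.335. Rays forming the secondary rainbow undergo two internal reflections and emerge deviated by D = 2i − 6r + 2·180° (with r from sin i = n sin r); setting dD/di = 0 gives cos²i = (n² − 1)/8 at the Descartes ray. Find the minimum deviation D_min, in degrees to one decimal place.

231.4°

cos²i = (1.78222 − 1)/8 = 0.09778; i = arccos(0.31269) = 71.778°.
sin r = sin 71.778°/1.335 = 0.71150; r = 45.357°.
D_min = 2·71.778° − 6·45.357° + 360° = 231.414°.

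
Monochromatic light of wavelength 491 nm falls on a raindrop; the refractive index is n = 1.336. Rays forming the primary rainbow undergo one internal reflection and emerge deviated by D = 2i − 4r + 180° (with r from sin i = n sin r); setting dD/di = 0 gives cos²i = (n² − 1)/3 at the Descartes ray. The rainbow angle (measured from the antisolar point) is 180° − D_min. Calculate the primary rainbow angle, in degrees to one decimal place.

41.6°

cos²i = (1.78490 − 1)/3 = 0.26163; i = arccos(0.51150) = 59.236°.
sin r = sin 59.236°/1.336 = 0.64318; r = 40.029°.
D_min = 2·59.236° − 4·40.029° + 180° = 138.356°.
Rainbow angle = 180° − D_min = 41.644°.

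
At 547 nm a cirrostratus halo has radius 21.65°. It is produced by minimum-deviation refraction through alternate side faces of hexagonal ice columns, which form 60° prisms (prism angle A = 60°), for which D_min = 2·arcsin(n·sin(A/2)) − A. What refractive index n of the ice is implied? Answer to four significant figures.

1.308

Rearranging: n = sin((D_min + A)/2) / sin(A/2).
(D_min + A)/2 = (21.65° + 60°)/2 = 40.825°.
n = sin 40.825° / sin 30° = 0.6538 / 0.5000 = 1.3075.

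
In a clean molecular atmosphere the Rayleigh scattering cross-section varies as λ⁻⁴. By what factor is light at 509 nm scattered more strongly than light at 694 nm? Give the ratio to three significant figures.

Rayleigh scattering ∝ λ⁻⁴, so the ratio of coefficients is the inverse fourth power of the wavelength ratio.
σ(509)/σ(694) = (694/509)⁴ = (1.3635)⁴ = 3.456.

3.46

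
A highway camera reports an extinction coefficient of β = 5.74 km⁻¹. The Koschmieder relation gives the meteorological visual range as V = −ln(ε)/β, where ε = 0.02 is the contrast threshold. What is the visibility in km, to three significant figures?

0.682 km

V = −ln(0.02) / 5.74 = 3.912 / 5.74 = 0.6815 km.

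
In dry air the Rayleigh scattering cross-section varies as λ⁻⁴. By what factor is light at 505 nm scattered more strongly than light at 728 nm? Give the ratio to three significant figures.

4.32

Rayleigh scattering ∝ λ⁻⁴, so the ratio of coefficients is the inverse fourth power of the wavelength ratio.
σ(505)/σ(728) = (728/505)⁴ = (1.4416)⁴ = 4.319.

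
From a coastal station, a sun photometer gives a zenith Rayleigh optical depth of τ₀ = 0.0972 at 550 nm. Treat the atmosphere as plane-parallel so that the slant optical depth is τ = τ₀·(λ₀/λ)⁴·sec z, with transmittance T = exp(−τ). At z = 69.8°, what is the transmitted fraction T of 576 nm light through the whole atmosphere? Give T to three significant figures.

0.791

sec 69.8° = 2.8960.
τ = 0.0972 × (550/576)⁴ × 2.8960 = 0.0972 × 0.8313 × 2.8960 = 0.2340.
T = exp(−0.2340) = 0.7914.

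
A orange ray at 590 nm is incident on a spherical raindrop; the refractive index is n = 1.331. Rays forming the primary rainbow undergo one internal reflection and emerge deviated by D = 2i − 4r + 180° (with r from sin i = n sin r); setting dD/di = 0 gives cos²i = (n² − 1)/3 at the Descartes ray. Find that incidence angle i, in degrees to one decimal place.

cos²i = (1.331² − 1)/3 = (1.77156 − 1)/3 = 0.25719.
cos i = 0.50714, so i = 59.527°.

59.5°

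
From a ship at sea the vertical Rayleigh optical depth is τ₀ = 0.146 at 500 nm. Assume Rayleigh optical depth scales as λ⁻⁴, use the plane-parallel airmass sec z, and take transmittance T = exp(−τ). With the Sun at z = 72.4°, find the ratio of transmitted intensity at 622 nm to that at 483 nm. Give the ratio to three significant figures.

Airmass: sec 72.4° = 3.3072.
τ(622 nm) = 0.146 × (500/622)⁴ × 3.3072 = 0.146 × 0.4176 × 3.3072 = 0.2016.
τ(483 nm) = 0.146 × (500/483)⁴ × 3.3072 = 0.146 × 1.1484 × 3.3072 = 0.5545.
T(622)/T(483) = exp(τ_B − τ_A) = exp(0.3529) = 1.4232.

1.42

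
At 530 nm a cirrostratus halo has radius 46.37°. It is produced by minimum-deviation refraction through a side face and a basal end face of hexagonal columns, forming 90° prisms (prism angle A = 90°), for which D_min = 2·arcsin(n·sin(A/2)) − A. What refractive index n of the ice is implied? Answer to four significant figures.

Rearranging: n = sin((D_min + A)/2) / sin(A/2).
(D_min + A)/2 = (46.37° + 90°)/2 = 68.185°.
n = sin 68.185° / sin 45° = 0.9284 / 0.7071 = 1.3129.

1.313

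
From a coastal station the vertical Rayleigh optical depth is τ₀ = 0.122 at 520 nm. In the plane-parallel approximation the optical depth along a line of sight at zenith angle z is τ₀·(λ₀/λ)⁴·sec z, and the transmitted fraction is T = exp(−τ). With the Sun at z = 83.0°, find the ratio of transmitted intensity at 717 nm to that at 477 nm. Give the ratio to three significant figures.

3.12

Airmass: sec 83.0° = 8.2055.
τ(717 nm) = 0.122 × (520/717)⁴ × 8.2055 = 0.122 × 0.2767 × 8.2055 = 0.2770.
τ(477 nm) = 0.122 × (520/477)⁴ × 8.2055 = 0.122 × 1.4123 × 8.2055 = 1.4139.
T(717)/T(477) = exp(τ_B − τ_A) = exp(1.1369) = 3.1171.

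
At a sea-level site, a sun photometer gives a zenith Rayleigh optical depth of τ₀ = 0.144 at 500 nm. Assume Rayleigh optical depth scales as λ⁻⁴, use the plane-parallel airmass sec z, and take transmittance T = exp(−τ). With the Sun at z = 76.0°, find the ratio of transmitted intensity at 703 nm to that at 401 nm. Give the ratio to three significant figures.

Airmass: sec 76.0° = 4.1336.
τ(703 nm) = 0.144 × (500/703)⁴ × 4.1336 = 0.144 × 0.2559 × 4.1336 = 0.1523.
τ(401 nm) = 0.144 × (500/401)⁴ × 4.1336 = 0.144 × 2.4171 × 4.1336 = 1.4388.
T(703)/T(401) = exp(τ_B − τ_A) = exp(1.2864) = 3.6199.

3.62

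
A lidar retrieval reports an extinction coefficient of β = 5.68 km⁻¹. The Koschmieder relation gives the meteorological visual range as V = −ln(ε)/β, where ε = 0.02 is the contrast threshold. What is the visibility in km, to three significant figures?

0.689 km

V = −ln(0.02) / 5.68 = 3.912 / 5.68 = 0.6887 km.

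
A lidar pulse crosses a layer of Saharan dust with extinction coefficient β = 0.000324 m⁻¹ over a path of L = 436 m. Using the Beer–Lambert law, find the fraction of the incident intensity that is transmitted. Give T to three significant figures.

0.868

τ = β·L = 0.000324 × 436 = 0.1413.
T = exp(−0.1413) = 0.8683.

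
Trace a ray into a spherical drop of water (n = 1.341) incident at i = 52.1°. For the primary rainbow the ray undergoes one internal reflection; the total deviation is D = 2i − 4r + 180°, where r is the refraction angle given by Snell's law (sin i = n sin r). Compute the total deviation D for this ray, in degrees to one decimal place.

140.0°

sin r = sin 52.1° / 1.341 = 0.7891/1.341 = 0.5884; r = 36.05°.
D = 2·52.1° − 4·36.05° + 180° = 104.20° − 144.18° + 180° = 140.02°.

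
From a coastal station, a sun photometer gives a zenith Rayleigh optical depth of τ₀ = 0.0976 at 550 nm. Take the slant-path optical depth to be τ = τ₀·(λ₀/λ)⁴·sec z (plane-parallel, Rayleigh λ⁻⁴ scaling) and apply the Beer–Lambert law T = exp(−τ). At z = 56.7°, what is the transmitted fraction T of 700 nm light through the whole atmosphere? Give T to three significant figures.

0.934

sec 56.7° = 1.8214.
τ = 0.0976 × (550/700)⁴ × 1.8214 = 0.0976 × 0.3811 × 1.8214 = 0.0678.
T = exp(−0.0678) = 0.9345.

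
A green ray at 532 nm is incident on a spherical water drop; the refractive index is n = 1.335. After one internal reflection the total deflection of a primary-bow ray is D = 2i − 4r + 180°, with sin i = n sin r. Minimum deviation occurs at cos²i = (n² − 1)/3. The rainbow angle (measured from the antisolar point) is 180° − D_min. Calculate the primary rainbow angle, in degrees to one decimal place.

cos²i = (1.78222 − 1)/3 = 0.26074; i = arccos(0.51063) = 59.294°.
sin r = sin 59.294°/1.335 = 0.64405; r = 40.094°.
D_min = 2·59.294° − 4·40.094° + 180° = 138.212°.
Rainbow angle = 180° − D_min = 41.788°.

41.8°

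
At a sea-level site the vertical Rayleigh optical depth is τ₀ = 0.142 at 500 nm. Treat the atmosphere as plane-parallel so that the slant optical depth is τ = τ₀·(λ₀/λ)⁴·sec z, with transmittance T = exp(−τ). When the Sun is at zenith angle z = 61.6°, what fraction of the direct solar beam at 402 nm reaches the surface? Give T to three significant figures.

0.489

sec 61.6° = 2.1025.
τ = 0.142 × (500/402)⁴ × 2.1025 = 0.142 × 2.3932 × 2.1025 = 0.7145.
T = exp(−0.7145) = 0.4894.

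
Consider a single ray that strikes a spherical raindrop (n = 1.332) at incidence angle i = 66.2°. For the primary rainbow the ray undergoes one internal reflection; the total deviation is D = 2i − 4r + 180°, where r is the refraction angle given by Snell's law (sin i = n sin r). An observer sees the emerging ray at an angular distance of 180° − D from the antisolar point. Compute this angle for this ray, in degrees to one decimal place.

41.1°

sin r = sin 66.2° / 1.332 = 0.9150/1.332 = 0.6869; r = 43.39°.
D = 2·66.2° − 4·43.39° + 180° = 132.40° − 173.54° + 180° = 138.86°.
Angle from antisolar point = 180° − D = 41.14°.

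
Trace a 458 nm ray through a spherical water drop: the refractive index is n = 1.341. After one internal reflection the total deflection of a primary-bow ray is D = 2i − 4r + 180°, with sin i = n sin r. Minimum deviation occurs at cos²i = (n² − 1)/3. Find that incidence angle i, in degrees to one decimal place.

58.9°

cos²i = (1.341² − 1)/3 = (1.79828 − 1)/3 = 0.26609.
cos i = 0.51584, so i = 58.946°.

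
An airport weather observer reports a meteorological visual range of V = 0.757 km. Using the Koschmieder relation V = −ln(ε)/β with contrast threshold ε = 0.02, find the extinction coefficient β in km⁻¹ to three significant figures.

β = −ln(0.02) / V = 3.912 / 0.757 = 5.1678 km⁻¹.

5.17 km⁻¹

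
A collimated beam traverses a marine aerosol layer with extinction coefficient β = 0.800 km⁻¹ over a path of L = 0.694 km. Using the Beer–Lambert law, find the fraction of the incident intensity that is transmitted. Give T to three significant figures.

τ = β·L = 0.800 × 0.694 = 0.5552.
T = exp(−0.5552) = 0.5740.

0.574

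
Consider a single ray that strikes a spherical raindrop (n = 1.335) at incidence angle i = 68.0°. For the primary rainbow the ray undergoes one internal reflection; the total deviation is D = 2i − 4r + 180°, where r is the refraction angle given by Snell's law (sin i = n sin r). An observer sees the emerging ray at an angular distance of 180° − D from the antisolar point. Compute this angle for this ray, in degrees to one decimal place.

sin r = sin 68.0° / 1.335 = 0.9272/1.335 = 0.6945; r = 43.99°.
D = 2·68.0° − 4·43.99° + 180° = 136.00° − 175.96° + 180° = 140.04°.
Angle from antisolar point = 180° − D = 39.96°.

40.0°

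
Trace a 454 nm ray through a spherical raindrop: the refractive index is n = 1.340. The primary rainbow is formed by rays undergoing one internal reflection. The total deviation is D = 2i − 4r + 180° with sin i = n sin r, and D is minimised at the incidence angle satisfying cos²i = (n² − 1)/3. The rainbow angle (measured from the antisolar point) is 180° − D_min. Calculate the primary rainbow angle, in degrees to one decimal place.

cos²i = (1.79560 − 1)/3 = 0.26520; i = arccos(0.51498) = 59.004°.
sin r = sin 59.004°/1.340 = 0.63971; r = 39.770°.
D_min = 2·59.004° − 4·39.770° + 180° = 138.929°.
Rainbow angle = 180° − D_min = 41.071°.

41.1°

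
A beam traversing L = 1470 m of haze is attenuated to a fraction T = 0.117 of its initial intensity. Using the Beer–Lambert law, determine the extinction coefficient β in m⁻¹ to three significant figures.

0.00146 m⁻¹

Beer–Lambert: T = exp(−βL) ⇒ β = −ln(T)/L = −ln(0.117)/1470 = 2.1456/1470 = 0.00146 m⁻¹.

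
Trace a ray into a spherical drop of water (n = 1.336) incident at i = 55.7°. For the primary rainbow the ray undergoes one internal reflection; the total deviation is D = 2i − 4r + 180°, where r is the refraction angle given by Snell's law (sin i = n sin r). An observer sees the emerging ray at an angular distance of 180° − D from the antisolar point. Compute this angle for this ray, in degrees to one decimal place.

41.4°

sin r = sin 55.7° / 1.336 = 0.8261/1.336 = 0.6183; r = 38.19°.
D = 2·55.7° − 4·38.19° + 180° = 111.40° − 152.78° + 180° = 138.62°.
Angle from antisolar point = 180° − D = 41.38°.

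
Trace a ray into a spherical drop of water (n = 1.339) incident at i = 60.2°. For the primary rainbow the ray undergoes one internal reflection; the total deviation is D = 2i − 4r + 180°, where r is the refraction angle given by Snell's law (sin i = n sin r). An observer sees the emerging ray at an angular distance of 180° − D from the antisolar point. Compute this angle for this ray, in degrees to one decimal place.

sin r = sin 60.2° / 1.339 = 0.8678/1.339 = 0.6481; r = 40.40°.
D = 2·60.2° − 4·40.40° + 180° = 120.40° − 161.58° + 180° = 138.82°.
Angle from antisolar point = 180° − D = 41.18°.

41.2°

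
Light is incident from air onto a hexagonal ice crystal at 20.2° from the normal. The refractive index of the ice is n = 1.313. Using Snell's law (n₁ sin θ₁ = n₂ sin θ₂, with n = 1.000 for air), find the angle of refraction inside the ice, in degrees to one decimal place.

15.2°

Snell: sin θ_r = sin θ_i / n = sin 20.2° / 1.313 = 0.3453 / 1.313 = 0.2630.
θ_r = arcsin(0.2630) = 15.25°.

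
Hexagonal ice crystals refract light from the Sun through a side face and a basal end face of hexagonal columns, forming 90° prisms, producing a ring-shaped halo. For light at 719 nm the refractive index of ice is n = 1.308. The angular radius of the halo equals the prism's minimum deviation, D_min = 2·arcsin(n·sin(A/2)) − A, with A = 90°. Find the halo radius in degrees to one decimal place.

45.3°

n·sin(A/2) = 1.308 × sin 45° = 1.308 × 0.7071 = 0.9249.
D_min = 2·arcsin(0.9249) − 90° = 2 × 67.653° − 90° = 45.305°.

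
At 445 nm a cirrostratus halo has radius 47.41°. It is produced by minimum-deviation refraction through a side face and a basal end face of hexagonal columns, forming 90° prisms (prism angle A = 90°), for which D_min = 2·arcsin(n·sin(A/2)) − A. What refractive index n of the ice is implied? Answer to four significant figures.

1.318

Rearranging: n = sin((D_min + A)/2) / sin(A/2).
(D_min + A)/2 = (47.41° + 90°)/2 = 68.705°.
n = sin 68.705° / sin 45° = 0.9317 / 0.7071 = 1.3177.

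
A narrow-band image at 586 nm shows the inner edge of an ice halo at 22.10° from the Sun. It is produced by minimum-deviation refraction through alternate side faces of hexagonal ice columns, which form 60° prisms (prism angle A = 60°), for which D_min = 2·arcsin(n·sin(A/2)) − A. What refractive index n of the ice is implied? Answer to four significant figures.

Rearranging: n = sin((D_min + A)/2) / sin(A/2).
(D_min + A)/2 = (22.10° + 60°)/2 = 41.050°.
n = sin 41.050° / sin 30° = 0.6567 / 0.5000 = 1.3134.

1.313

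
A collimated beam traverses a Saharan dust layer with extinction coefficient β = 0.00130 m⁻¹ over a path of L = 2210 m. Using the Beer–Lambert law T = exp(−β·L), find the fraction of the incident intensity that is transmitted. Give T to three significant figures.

0.0565

τ = β·L = 0.00130 × 2210 = 2.8730.
T = exp(−2.8730) = 0.0565.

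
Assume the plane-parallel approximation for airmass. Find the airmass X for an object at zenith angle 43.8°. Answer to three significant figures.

1.39

X = sec z = 1/cos 43.8° = 1/0.7218 = 1.3855.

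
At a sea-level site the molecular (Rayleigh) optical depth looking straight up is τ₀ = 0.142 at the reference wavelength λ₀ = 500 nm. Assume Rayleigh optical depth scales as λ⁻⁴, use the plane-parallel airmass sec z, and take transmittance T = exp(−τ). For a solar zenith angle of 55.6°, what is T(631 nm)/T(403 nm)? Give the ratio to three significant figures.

1.64

Airmass: sec 55.6° = 1.7700.
τ(631 nm) = 0.142 × (500/631)⁴ × 1.7700 = 0.142 × 0.3942 × 1.7700 = 0.0991.
τ(403 nm) = 0.142 × (500/403)⁴ × 1.7700 = 0.142 × 2.3695 × 1.7700 = 0.5956.
T(631)/T(403) = exp(τ_B − τ_A) = exp(0.4965) = 1.6429.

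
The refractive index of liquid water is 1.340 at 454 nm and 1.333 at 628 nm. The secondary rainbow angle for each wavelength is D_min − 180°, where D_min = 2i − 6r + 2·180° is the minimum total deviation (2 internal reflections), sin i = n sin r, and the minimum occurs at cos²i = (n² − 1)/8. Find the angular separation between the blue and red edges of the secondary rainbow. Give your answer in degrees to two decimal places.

1.82°

At 454 nm (n = 1.340): cos²i = 0.09945 → i = 71.618°, r = 45.088°, D_min = 232.709°, rainbow angle = 52.709°.
At 628 nm (n = 1.333): cos²i = 0.09711 → i = 71.843°, r = 45.466°, D_min = 230.891°, rainbow angle = 50.891°.
Angular width = |52.709° − 50.891°| = 1.818°.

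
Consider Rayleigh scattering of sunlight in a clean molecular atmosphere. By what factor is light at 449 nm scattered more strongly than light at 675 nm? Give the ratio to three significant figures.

Rayleigh scattering ∝ λ⁻⁴, so the ratio of coefficients is the inverse fourth power of the wavelength ratio.
σ(449)/σ(675) = (675/449)⁴ = (1.5033)⁴ = 5.108.

5.11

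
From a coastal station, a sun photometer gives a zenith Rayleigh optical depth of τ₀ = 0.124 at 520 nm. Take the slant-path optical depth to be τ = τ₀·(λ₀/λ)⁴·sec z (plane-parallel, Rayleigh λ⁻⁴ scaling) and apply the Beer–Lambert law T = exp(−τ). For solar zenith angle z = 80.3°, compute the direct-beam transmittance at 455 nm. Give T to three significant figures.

0.285

sec 80.3° = 5.9351.
τ = 0.124 × (520/455)⁴ × 5.9351 = 0.124 × 1.7060 × 5.9351 = 1.2555.
T = exp(−1.2555) = 0.2849.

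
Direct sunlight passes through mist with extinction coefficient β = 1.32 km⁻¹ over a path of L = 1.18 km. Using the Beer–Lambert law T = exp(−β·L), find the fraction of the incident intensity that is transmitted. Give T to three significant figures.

τ = β·L = 1.32 × 1.18 = 1.5576.
T = exp(−1.5576) = 0.2106.

0.211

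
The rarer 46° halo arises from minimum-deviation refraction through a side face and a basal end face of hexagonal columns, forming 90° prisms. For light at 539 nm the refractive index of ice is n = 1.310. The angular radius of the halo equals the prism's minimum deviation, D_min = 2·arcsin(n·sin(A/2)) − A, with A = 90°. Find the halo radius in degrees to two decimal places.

45.73°

n·sin(A/2) = 1.310 × sin 45° = 1.310 × 0.7071 = 0.9263.
D_min = 2·arcsin(0.9263) − 90° = 2 × 67.867° − 90° = 45.733°.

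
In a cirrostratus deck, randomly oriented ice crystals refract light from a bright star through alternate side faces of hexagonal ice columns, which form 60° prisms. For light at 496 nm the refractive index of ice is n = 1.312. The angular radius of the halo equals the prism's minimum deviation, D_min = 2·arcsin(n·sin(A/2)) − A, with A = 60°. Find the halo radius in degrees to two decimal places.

21.99°

n·sin(A/2) = 1.312 × sin 30° = 1.312 × 0.5000 = 0.6560.
D_min = 2·arcsin(0.6560) − 60° = 2 × 40.996° − 60° = 21.991°.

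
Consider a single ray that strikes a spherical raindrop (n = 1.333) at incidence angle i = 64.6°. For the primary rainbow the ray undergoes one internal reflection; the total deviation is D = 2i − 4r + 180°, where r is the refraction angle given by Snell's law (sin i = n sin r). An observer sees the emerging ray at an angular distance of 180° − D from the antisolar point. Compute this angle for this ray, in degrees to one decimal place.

41.4°

sin r = sin 64.6° / 1.333 = 0.9033/1.333 = 0.6777; r = 42.66°.
D = 2·64.6° − 4·42.66° + 180° = 129.20° − 170.65° + 180° = 138.55°.
Angle from antisolar point = 180° − D = 41.45°.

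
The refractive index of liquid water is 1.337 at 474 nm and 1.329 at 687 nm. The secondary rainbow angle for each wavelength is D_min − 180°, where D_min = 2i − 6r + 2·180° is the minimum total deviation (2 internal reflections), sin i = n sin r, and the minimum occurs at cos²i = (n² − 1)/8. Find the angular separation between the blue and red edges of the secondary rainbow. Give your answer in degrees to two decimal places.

At 474 nm (n = 1.337): cos²i = 0.09845 → i = 71.714°, r = 45.249°, D_min = 231.934°, rainbow angle = 51.934°.
At 687 nm (n = 1.329): cos²i = 0.09578 → i = 71.972°, r = 45.685°, D_min = 229.837°, rainbow angle = 49.837°.
Angular width = |51.934° − 49.837°| = 2.097°.

2.10°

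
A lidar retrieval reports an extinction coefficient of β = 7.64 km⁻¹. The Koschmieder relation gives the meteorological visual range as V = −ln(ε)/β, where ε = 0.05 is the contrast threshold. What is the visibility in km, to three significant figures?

V = −ln(0.05) / 7.64 = 2.996 / 7.64 = 0.3921 km.

0.392 km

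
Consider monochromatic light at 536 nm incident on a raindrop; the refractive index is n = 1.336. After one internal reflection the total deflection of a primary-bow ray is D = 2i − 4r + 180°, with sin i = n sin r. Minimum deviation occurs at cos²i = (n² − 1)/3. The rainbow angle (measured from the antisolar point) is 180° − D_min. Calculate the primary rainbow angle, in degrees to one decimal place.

cos²i = (1.78490 − 1)/3 = 0.26163; i = arccos(0.51150) = 59.236°.
sin r = sin 59.236°/1.336 = 0.64318; r = 40.029°.
D_min = 2·59.236° − 4·40.029° + 180° = 138.356°.
Rainbow angle = 180° − D_min = 41.644°.

41.6°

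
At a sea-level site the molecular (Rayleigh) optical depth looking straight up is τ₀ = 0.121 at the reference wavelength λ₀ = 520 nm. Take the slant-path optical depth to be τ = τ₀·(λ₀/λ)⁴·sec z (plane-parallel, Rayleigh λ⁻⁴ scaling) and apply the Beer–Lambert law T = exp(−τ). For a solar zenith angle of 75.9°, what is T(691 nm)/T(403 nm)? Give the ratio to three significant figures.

Airmass: sec 75.9° = 4.1048.
τ(691 nm) = 0.121 × (520/691)⁴ × 4.1048 = 0.121 × 0.3207 × 4.1048 = 0.1593.
τ(403 nm) = 0.121 × (520/403)⁴ × 4.1048 = 0.121 × 2.7720 × 4.1048 = 1.3768.
T(691)/T(403) = exp(τ_B − τ_A) = exp(1.2175) = 3.3788.

3.38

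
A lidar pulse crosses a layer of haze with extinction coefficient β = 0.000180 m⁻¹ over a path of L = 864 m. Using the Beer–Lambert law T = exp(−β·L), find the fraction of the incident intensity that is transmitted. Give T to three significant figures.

0.856

τ = β·L = 0.000180 × 864 = 0.1555.
T = exp(−0.1555) = 0.8560.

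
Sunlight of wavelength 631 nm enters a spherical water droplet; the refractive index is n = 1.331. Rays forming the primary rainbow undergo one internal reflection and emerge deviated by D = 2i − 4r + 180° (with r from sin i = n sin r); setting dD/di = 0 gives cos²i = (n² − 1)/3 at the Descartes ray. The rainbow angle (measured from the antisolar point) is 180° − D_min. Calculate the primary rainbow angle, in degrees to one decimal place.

cos²i = (1.77156 − 1)/3 = 0.25719; i = arccos(0.50714) = 59.527°.
sin r = sin 59.527°/1.331 = 0.64753; r = 40.356°.
D_min = 2·59.527° − 4·40.356° + 180° = 137.630°.
Rainbow angle = 180° − D_min = 42.370°.

42.4°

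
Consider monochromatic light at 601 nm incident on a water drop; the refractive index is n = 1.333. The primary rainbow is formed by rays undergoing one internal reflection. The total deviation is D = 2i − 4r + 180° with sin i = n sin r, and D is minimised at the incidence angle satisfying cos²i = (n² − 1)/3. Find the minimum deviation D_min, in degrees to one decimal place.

137.9°

cos²i = (1.77689 − 1)/3 = 0.25896; i = arccos(0.50888) = 59.410°.
sin r = sin 59.410°/1.333 = 0.64579; r = 40.225°.
D_min = 2·59.410° − 4·40.225° + 180° = 137.922°.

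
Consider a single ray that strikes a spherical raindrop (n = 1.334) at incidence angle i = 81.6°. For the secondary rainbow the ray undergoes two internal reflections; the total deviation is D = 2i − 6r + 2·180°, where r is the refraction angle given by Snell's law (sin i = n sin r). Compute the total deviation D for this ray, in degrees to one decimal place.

236.0°

sin r = sin 81.6° / 1.334 = 0.9893/1.334 = 0.7416; r = 47.87°.
D = 2·81.6° − 6·47.87° + 2·180° = 163.20° − 287.20° + 360° = 236.00°.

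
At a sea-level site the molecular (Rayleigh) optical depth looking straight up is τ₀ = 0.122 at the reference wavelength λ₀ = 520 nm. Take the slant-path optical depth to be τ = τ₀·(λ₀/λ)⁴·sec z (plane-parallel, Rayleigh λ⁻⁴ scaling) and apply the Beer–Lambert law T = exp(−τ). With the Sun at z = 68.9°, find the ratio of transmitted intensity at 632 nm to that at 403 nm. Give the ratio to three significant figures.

Airmass: sec 68.9° = 2.7778.
τ(632 nm) = 0.122 × (520/632)⁴ × 2.7778 = 0.122 × 0.4583 × 2.7778 = 0.1553.
τ(403 nm) = 0.122 × (520/403)⁴ × 2.7778 = 0.122 × 2.7720 × 2.7778 = 0.9394.
T(632)/T(403) = exp(τ_B − τ_A) = exp(0.7841) = 2.1904.

2.19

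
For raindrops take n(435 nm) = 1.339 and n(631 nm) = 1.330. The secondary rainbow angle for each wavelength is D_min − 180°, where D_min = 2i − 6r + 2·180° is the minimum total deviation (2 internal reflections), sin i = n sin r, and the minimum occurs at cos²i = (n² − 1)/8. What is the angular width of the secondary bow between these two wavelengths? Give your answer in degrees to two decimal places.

At 435 nm (n = 1.339): cos²i = 0.09912 → i = 71.650°, r = 45.141°, D_min = 232.451°, rainbow angle = 52.451°.
At 631 nm (n = 1.330): cos²i = 0.09611 → i = 71.940°, r = 45.630°, D_min = 230.101°, rainbow angle = 50.101°.
Angular width = |52.451° − 50.101°| = 2.350°.

2.35°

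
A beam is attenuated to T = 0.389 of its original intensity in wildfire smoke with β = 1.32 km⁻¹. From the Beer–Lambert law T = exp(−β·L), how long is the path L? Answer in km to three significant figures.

0.715 km

Beer–Lambert: T = exp(−βL) ⇒ L = −ln(T)/β = −ln(0.389)/1.32 = 0.9442/1.32 = 0.7153 km.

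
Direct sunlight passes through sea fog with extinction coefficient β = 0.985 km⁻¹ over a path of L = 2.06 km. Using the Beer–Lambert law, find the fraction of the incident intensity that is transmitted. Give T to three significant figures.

0.131

τ = β·L = 0.985 × 2.06 = 2.0291.
T = exp(−2.0291) = 0.1315.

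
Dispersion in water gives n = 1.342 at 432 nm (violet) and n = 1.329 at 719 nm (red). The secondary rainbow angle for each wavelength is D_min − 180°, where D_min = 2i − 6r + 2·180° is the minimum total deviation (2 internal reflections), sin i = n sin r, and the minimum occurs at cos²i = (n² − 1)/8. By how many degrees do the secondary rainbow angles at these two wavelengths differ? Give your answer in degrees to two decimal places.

At 432 nm (n = 1.342): cos²i = 0.10012 → i = 71.554°, r = 44.981°, D_min = 233.222°, rainbow angle = 53.222°.
At 719 nm (n = 1.329): cos²i = 0.09578 → i = 71.972°, r = 45.685°, D_min = 229.837°, rainbow angle = 49.837°.
Angular width = |53.222° − 49.837°| = 3.385°.

3.39°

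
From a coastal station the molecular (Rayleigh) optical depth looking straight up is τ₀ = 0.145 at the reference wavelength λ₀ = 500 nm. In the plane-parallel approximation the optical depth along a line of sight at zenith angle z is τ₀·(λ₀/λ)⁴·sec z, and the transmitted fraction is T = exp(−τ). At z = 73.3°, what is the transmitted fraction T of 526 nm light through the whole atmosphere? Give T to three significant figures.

0.662

sec 73.3° = 3.4799.
τ = 0.145 × (500/526)⁴ × 3.4799 = 0.145 × 0.8165 × 3.4799 = 0.4120.
T = exp(−0.4120) = 0.6623.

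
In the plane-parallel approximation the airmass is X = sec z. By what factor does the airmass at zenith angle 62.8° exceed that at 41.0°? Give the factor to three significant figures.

X(62.8°)/X(41.0°) = sec 62.8° / sec 41.0° = cos 41.0° / cos 62.8° = 0.7547/0.4571 = 1.6511.

1.65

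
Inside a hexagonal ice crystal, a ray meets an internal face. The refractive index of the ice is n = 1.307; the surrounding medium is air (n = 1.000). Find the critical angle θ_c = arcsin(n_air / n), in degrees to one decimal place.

49.9°

sin θ_c = n_air / n = 1.000 / 1.307 = 0.7651.
θ_c = arcsin(0.7651) = 49.92°.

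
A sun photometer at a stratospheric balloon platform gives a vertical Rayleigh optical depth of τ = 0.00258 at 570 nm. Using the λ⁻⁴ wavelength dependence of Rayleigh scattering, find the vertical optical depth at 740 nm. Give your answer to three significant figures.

τ(740 nm) = τ(570 nm) × (570/740)⁴ = 0.00258 × (0.7703)⁴ = 0.00258 × 0.3520 = 0.0009.

0.000908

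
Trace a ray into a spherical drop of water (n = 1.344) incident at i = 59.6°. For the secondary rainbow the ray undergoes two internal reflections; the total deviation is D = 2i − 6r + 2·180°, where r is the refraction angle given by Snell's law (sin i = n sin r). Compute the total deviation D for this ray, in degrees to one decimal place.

239.7°

sin r = sin 59.6° / 1.344 = 0.8625/1.344 = 0.6418; r = 39.92°.
D = 2·59.6° − 6·39.92° + 2·180° = 119.20° − 239.54° + 360° = 239.66°.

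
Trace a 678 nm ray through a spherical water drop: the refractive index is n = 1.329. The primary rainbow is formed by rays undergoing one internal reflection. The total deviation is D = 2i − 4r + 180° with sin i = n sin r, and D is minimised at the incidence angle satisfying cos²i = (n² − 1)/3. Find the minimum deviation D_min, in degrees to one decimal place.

cos²i = (1.76624 − 1)/3 = 0.25541; i = arccos(0.50538) = 59.643°.
sin r = sin 59.643°/1.329 = 0.64928; r = 40.487°.
D_min = 2·59.643° − 4·40.487° + 180° = 137.337°.

137.3°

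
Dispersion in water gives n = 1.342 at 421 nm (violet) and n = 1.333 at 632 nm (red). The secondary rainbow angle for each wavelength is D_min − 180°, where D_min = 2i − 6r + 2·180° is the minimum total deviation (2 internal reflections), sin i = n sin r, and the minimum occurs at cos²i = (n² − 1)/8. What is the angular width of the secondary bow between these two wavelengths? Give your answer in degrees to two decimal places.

2.33°

At 421 nm (n = 1.342): cos²i = 0.10012 → i = 71.554°, r = 44.981°, D_min = 233.222°, rainbow angle = 53.222°.
At 632 nm (n = 1.333): cos²i = 0.09711 → i = 71.843°, r = 45.466°, D_min = 230.891°, rainbow angle = 50.891°.
Angular width = |53.222° − 50.891°| = 2.331°.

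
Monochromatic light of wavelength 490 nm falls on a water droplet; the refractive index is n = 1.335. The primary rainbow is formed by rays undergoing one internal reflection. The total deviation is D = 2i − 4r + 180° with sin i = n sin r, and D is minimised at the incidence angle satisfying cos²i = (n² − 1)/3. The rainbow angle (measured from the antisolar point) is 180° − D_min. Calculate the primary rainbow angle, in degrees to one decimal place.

41.8°

cos²i = (1.78222 − 1)/3 = 0.26074; i = arccos(0.51063) = 59.294°.
sin r = sin 59.294°/1.335 = 0.64405; r = 40.094°.
D_min = 2·59.294° − 4·40.094° + 180° = 138.212°.
Rainbow angle = 180° − D_min = 41.788°.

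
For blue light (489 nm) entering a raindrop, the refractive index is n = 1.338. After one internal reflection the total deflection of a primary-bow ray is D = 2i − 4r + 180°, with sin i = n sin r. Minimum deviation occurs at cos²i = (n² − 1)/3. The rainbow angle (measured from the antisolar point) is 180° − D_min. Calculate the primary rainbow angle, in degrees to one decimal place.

cos²i = (1.79024 − 1)/3 = 0.26341; i = arccos(0.51324) = 59.120°.
sin r = sin 59.120°/1.338 = 0.64144; r = 39.899°.
D_min = 2·59.120° − 4·39.899° + 180° = 138.643°.
Rainbow angle = 180° − D_min = 41.357°.

41.4°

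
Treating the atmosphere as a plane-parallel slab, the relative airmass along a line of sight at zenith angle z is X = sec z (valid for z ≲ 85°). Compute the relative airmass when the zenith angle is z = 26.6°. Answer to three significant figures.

X = sec z = 1/cos 26.6° = 1/0.8942 = 1.1184.

1.12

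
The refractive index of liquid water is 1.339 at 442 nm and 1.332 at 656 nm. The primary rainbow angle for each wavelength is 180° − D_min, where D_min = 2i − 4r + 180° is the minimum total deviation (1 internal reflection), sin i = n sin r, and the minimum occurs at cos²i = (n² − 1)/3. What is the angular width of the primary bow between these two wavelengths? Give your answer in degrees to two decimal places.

1.01°

At 442 nm (n = 1.339): cos²i = 0.26431 → i = 59.062°, r = 39.834°, D_min = 138.786°, rainbow angle = 41.214°.
At 656 nm (n = 1.332): cos²i = 0.25807 → i = 59.469°, r = 40.290°, D_min = 137.776°, rainbow angle = 42.224°.
Angular width = |41.214° − 42.224°| = 1.010°.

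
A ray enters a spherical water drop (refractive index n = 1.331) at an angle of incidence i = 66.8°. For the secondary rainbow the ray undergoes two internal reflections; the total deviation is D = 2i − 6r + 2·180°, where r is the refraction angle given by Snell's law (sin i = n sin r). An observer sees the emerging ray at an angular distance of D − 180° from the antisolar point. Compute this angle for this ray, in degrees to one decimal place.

sin r = sin 66.8° / 1.331 = 0.9191/1.331 = 0.6906; r = 43.67°.
D = 2·66.8° − 6·43.67° + 2·180° = 133.60° − 262.05° + 360° = 231.55°.
Angle from antisolar point = D − 180° = 51.55°.

51.6°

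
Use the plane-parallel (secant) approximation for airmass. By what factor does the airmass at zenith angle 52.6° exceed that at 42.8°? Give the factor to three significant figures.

1.21

X(52.6°)/X(42.8°) = sec 52.6° / sec 42.8° = cos 42.8° / cos 52.6° = 0.7337/0.6074 = 1.2080.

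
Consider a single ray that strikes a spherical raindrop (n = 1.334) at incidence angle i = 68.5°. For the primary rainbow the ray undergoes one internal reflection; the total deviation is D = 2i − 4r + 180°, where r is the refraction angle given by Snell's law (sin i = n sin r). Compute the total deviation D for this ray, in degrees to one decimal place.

sin r = sin 68.5° / 1.334 = 0.9304/1.334 = 0.6975; r = 44.22°.
D = 2·68.5° − 4·44.22° + 180° = 137.00° − 176.90° + 180° = 140.10°.

140.1°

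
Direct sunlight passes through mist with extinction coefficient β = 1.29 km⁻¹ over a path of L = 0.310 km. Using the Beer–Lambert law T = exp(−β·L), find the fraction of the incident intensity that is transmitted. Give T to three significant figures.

τ = β·L = 1.29 × 0.310 = 0.3999.
T = exp(−0.3999) = 0.6704.

0.670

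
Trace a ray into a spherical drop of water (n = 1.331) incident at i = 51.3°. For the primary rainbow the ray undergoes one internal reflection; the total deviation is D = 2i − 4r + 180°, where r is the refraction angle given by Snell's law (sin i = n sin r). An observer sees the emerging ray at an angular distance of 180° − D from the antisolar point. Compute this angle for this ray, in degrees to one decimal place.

41.0°

sin r = sin 51.3° / 1.331 = 0.7804/1.331 = 0.5863; r = 35.90°.
D = 2·51.3° − 4·35.90° + 180° = 102.60° − 143.59° + 180° = 139.01°.
Angle from antisolar point = 180° − D = 40.99°.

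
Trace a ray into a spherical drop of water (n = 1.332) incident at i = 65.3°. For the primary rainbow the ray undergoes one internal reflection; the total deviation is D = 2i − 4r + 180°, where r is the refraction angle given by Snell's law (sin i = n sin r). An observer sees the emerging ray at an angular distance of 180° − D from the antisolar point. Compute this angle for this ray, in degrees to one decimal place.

sin r = sin 65.3° / 1.332 = 0.9085/1.332 = 0.6821; r = 43.01°.
D = 2·65.3° − 4·43.01° + 180° = 130.60° − 172.02° + 180° = 138.58°.
Angle from antisolar point = 180° − D = 41.42°.

41.4°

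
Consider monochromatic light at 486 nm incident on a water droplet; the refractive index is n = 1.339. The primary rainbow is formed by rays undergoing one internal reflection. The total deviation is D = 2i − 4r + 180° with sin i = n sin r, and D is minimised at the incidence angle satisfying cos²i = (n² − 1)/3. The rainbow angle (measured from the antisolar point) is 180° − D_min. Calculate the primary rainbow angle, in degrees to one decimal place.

41.2°

cos²i = (1.79292 − 1)/3 = 0.26431; i = arccos(0.51411) = 59.062°.
sin r = sin 59.062°/1.339 = 0.64057; r = 39.834°.
D_min = 2·59.062° − 4·39.834° + 180° = 138.786°.
Rainbow angle = 180° − D_min = 41.214°.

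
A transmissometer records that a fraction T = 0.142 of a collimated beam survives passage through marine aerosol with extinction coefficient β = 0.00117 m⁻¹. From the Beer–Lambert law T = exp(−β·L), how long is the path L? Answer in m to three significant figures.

1670 m

Beer–Lambert: T = exp(−βL) ⇒ L = −ln(T)/β = −ln(0.142)/0.00117 = 1.9519/0.00117 = 1668 m.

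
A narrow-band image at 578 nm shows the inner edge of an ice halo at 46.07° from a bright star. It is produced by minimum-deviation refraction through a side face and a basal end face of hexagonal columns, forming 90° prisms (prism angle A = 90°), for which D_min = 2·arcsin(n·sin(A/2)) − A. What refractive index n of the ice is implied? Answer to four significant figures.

1.312

Rearranging: n = sin((D_min + A)/2) / sin(A/2).
(D_min + A)/2 = (46.07° + 90°)/2 = 68.035°.
n = sin 68.035° / sin 45° = 0.9274 / 0.7071 = 1.3116.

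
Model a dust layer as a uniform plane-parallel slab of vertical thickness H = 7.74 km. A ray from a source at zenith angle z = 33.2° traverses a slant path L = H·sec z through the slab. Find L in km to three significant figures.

sec z = 1/cos 33.2° = 1.1951.
L = 7.74 × 1.1951 = 9.250 km.

9.25 km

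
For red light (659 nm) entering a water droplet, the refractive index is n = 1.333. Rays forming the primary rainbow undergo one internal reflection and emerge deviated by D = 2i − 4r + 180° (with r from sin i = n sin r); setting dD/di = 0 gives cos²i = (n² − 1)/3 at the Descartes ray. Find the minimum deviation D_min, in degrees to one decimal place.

137.9°

cos²i = (1.77689 − 1)/3 = 0.25896; i = arccos(0.50888) = 59.410°.
sin r = sin 59.410°/1.333 = 0.64579; r = 40.225°.
D_min = 2·59.410° − 4·40.225° + 180° = 137.922°.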